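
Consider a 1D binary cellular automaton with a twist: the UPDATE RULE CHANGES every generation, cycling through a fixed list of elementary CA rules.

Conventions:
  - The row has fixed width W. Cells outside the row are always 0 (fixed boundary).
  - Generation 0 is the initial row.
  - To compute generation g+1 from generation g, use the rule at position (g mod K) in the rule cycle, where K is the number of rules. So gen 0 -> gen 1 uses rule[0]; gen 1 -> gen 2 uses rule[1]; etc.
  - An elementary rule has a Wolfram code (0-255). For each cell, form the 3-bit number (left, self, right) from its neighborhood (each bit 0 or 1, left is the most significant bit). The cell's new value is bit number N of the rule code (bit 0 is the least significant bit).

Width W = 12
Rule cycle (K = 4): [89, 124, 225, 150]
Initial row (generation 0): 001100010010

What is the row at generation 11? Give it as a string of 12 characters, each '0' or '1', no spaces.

Answer: 001110001111

Derivation:
Gen 0: 001100010010
Gen 1 (rule 89): 101111001001
Gen 2 (rule 124): 111001101101
Gen 3 (rule 225): 011000110110
Gen 4 (rule 150): 100101000001
Gen 5 (rule 89): 010000111100
Gen 6 (rule 124): 011000100110
Gen 7 (rule 225): 001010000010
Gen 8 (rule 150): 011011000111
Gen 9 (rule 89): 011011110101
Gen 10 (rule 124): 011110011111
Gen 11 (rule 225): 001110001111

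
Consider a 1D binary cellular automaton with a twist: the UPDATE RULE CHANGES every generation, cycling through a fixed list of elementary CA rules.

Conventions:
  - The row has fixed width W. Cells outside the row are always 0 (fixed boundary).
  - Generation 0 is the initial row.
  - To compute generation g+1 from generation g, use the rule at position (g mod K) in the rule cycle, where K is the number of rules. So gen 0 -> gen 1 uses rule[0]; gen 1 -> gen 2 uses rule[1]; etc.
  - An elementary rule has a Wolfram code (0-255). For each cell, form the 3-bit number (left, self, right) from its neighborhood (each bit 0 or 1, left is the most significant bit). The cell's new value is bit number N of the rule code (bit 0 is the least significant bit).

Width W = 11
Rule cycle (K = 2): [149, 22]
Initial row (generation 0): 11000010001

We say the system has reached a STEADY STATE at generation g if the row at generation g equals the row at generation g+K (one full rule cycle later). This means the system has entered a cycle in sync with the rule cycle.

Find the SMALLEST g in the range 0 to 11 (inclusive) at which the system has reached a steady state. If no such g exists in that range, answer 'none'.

Answer: 5

Derivation:
Gen 0: 11000010001
Gen 1 (rule 149): 00111011101
Gen 2 (rule 22): 01000000001
Gen 3 (rule 149): 01111111101
Gen 4 (rule 22): 10000000001
Gen 5 (rule 149): 11111111101
Gen 6 (rule 22): 00000000001
Gen 7 (rule 149): 11111111101
Gen 8 (rule 22): 00000000001
Gen 9 (rule 149): 11111111101
Gen 10 (rule 22): 00000000001
Gen 11 (rule 149): 11111111101
Gen 12 (rule 22): 00000000001
Gen 13 (rule 149): 11111111101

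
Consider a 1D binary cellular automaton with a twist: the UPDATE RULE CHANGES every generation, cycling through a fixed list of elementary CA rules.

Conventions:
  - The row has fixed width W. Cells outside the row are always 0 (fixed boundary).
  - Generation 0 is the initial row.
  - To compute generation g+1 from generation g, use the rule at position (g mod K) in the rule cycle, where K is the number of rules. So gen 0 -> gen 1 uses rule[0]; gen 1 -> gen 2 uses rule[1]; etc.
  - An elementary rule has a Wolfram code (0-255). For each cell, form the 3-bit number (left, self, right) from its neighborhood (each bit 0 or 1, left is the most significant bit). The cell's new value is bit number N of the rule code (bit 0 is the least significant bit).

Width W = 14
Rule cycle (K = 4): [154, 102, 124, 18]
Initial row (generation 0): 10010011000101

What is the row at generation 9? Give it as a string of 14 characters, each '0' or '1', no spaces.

Gen 0: 10010011000101
Gen 1 (rule 154): 01101110101000
Gen 2 (rule 102): 10110011111000
Gen 3 (rule 124): 11111010001100
Gen 4 (rule 18): 00000001010010
Gen 5 (rule 154): 00000010001101
Gen 6 (rule 102): 00000110010111
Gen 7 (rule 124): 00000111011101
Gen 8 (rule 18): 00001000000000
Gen 9 (rule 154): 00010100000000

Answer: 00010100000000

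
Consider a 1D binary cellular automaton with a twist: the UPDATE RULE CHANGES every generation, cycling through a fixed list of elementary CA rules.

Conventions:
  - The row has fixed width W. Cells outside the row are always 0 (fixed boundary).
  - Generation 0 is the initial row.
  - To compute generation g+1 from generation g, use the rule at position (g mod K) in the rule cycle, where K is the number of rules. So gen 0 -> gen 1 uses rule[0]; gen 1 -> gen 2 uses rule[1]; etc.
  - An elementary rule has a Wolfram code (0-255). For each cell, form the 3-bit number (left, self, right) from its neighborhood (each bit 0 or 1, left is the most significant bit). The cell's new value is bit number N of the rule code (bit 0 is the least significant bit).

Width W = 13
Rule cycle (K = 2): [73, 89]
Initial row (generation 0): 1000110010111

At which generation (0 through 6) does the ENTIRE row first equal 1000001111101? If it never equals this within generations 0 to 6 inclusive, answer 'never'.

Answer: never

Derivation:
Gen 0: 1000110010111
Gen 1 (rule 73): 0010110000101
Gen 2 (rule 89): 1000111110000
Gen 3 (rule 73): 0010100010111
Gen 4 (rule 89): 1000011000101
Gen 5 (rule 73): 0011011010000
Gen 6 (rule 89): 1011011001111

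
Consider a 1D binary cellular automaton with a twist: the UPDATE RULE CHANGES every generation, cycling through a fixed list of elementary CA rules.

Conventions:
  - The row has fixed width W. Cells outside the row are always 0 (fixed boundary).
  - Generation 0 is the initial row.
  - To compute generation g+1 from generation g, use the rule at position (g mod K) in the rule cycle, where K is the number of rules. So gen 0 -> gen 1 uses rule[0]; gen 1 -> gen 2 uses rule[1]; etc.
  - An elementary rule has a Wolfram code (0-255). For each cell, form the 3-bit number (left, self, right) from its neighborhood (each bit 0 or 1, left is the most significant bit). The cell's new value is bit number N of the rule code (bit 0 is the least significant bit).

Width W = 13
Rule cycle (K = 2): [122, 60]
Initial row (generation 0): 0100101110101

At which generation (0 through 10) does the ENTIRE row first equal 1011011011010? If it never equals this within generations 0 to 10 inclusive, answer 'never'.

Answer: 1

Derivation:
Gen 0: 0100101110101
Gen 1 (rule 122): 1011011011010
Gen 2 (rule 60): 1110110110111
Gen 3 (rule 122): 1011111111101
Gen 4 (rule 60): 1110000000011
Gen 5 (rule 122): 1011000000111
Gen 6 (rule 60): 1110100000100
Gen 7 (rule 122): 1011010001010
Gen 8 (rule 60): 1110111001111
Gen 9 (rule 122): 1011101111001
Gen 10 (rule 60): 1110011000101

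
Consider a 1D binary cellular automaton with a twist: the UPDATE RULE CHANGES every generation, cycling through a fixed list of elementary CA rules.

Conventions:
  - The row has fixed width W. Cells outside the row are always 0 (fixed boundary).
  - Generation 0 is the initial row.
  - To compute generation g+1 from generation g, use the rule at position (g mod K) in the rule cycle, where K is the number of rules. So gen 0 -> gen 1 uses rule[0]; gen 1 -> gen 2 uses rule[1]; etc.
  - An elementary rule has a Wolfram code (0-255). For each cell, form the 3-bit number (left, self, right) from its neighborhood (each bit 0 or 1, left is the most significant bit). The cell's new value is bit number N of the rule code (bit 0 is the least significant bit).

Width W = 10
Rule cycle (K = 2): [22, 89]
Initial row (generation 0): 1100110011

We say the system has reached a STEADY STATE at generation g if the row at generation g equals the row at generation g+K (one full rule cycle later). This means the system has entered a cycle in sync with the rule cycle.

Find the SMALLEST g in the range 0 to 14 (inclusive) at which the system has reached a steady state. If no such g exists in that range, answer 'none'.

Gen 0: 1100110011
Gen 1 (rule 22): 0011001100
Gen 2 (rule 89): 1011101111
Gen 3 (rule 22): 1000000000
Gen 4 (rule 89): 0111111111
Gen 5 (rule 22): 1000000000
Gen 6 (rule 89): 0111111111
Gen 7 (rule 22): 1000000000
Gen 8 (rule 89): 0111111111
Gen 9 (rule 22): 1000000000
Gen 10 (rule 89): 0111111111
Gen 11 (rule 22): 1000000000
Gen 12 (rule 89): 0111111111
Gen 13 (rule 22): 1000000000
Gen 14 (rule 89): 0111111111
Gen 15 (rule 22): 1000000000
Gen 16 (rule 89): 0111111111

Answer: 3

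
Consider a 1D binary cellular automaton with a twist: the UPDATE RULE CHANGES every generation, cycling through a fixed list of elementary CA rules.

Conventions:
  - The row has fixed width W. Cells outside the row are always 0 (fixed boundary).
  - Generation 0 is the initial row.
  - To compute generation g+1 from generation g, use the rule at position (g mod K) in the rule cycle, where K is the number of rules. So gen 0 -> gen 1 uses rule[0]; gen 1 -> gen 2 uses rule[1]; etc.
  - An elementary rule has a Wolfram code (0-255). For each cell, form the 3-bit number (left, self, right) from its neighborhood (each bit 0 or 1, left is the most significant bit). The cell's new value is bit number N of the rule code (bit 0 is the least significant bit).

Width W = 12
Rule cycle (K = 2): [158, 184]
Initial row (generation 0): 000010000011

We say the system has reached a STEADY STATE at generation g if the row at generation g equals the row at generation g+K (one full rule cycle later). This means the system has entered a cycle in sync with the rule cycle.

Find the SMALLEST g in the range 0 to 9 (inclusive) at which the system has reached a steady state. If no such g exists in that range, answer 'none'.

Answer: none

Derivation:
Gen 0: 000010000011
Gen 1 (rule 158): 000111000110
Gen 2 (rule 184): 000110100101
Gen 3 (rule 158): 001100111101
Gen 4 (rule 184): 001010111010
Gen 5 (rule 158): 011010110011
Gen 6 (rule 184): 010101101010
Gen 7 (rule 158): 110101001011
Gen 8 (rule 184): 101010100110
Gen 9 (rule 158): 101010111101
Gen 10 (rule 184): 010101111010
Gen 11 (rule 158): 110101110011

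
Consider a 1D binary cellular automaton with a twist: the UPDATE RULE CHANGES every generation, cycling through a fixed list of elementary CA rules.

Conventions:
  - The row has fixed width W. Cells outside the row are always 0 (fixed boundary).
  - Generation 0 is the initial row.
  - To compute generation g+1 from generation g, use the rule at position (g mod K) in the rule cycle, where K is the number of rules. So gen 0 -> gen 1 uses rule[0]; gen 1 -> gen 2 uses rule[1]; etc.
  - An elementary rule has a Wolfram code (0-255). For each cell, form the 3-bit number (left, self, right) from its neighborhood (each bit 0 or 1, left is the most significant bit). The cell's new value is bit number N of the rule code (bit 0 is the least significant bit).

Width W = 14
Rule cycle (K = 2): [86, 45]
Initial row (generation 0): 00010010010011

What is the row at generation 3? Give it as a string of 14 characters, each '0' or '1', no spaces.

Gen 0: 00010010010011
Gen 1 (rule 86): 00111111111101
Gen 2 (rule 45): 10100000000011
Gen 3 (rule 86): 10110000000101

Answer: 10110000000101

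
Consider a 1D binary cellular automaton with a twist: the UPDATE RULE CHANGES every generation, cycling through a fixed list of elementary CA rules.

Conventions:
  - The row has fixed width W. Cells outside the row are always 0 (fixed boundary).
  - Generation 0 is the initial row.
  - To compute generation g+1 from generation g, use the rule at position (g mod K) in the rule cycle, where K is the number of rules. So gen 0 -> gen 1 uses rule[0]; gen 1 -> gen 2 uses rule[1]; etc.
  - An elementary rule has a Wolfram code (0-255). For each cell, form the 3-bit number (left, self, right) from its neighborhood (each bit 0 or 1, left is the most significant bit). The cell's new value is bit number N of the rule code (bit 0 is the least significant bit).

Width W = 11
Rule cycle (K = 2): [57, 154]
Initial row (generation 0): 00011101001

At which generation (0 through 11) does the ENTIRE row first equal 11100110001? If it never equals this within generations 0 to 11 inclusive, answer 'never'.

Gen 0: 00011101001
Gen 1 (rule 57): 11010010100
Gen 2 (rule 154): 10001100010
Gen 3 (rule 57): 01101011001
Gen 4 (rule 154): 11000010110
Gen 5 (rule 57): 10111001101
Gen 6 (rule 154): 00110111000
Gen 7 (rule 57): 10101100111
Gen 8 (rule 154): 00001011110
Gen 9 (rule 57): 11100110001
Gen 10 (rule 154): 11011101010
Gen 11 (rule 57): 10110010101

Answer: 9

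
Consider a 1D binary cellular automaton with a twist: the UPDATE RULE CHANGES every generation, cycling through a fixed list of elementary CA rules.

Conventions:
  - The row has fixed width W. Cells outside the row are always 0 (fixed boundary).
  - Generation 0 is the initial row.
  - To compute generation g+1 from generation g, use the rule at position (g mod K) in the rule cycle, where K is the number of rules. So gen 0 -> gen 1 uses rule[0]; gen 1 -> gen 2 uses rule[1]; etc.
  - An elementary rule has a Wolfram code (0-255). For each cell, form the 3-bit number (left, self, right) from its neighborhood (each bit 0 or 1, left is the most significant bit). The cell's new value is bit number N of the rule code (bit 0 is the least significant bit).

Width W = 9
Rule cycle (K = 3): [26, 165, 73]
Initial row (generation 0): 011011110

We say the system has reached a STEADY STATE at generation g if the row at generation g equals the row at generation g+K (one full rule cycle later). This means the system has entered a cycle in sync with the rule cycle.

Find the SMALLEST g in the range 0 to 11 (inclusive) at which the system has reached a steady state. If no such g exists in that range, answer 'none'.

Answer: none

Derivation:
Gen 0: 011011110
Gen 1 (rule 26): 110010001
Gen 2 (rule 165): 000010101
Gen 3 (rule 73): 111000000
Gen 4 (rule 26): 100100000
Gen 5 (rule 165): 100101111
Gen 6 (rule 73): 000001001
Gen 7 (rule 26): 000010110
Gen 8 (rule 165): 111011000
Gen 9 (rule 73): 101011011
Gen 10 (rule 26): 000010010
Gen 11 (rule 165): 111010010
Gen 12 (rule 73): 101000000
Gen 13 (rule 26): 000100000
Gen 14 (rule 165): 110101111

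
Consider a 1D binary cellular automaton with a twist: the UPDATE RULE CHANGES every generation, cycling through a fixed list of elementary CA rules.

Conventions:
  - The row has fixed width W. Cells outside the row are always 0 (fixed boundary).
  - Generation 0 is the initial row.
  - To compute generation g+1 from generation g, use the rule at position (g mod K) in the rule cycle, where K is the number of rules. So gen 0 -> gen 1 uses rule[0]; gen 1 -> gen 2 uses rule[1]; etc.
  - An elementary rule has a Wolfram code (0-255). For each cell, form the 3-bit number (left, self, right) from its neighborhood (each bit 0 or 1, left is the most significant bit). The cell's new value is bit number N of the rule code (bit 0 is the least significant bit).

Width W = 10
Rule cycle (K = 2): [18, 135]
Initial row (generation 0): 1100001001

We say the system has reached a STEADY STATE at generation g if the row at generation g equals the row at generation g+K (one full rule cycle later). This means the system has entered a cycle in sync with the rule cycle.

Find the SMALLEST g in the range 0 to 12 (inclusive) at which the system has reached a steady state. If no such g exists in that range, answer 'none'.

Gen 0: 1100001001
Gen 1 (rule 18): 0010010110
Gen 2 (rule 135): 1110110000
Gen 3 (rule 18): 0000001000
Gen 4 (rule 135): 1111111011
Gen 5 (rule 18): 0000000000
Gen 6 (rule 135): 1111111111
Gen 7 (rule 18): 0000000000
Gen 8 (rule 135): 1111111111
Gen 9 (rule 18): 0000000000
Gen 10 (rule 135): 1111111111
Gen 11 (rule 18): 0000000000
Gen 12 (rule 135): 1111111111
Gen 13 (rule 18): 0000000000
Gen 14 (rule 135): 1111111111

Answer: 5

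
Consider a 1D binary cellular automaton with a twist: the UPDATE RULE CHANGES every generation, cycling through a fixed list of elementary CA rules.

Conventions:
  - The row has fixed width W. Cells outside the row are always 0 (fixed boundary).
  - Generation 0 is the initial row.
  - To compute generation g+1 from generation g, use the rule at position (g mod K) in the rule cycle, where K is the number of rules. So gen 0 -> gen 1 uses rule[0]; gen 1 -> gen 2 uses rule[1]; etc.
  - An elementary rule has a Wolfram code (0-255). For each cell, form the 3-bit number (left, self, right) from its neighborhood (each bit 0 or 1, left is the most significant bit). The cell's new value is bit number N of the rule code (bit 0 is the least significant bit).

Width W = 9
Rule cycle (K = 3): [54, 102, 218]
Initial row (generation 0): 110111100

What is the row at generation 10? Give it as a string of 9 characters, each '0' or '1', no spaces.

Answer: 000100001

Derivation:
Gen 0: 110111100
Gen 1 (rule 54): 001000010
Gen 2 (rule 102): 011000110
Gen 3 (rule 218): 111101111
Gen 4 (rule 54): 000010000
Gen 5 (rule 102): 000110000
Gen 6 (rule 218): 001111000
Gen 7 (rule 54): 010000100
Gen 8 (rule 102): 110001100
Gen 9 (rule 218): 111011110
Gen 10 (rule 54): 000100001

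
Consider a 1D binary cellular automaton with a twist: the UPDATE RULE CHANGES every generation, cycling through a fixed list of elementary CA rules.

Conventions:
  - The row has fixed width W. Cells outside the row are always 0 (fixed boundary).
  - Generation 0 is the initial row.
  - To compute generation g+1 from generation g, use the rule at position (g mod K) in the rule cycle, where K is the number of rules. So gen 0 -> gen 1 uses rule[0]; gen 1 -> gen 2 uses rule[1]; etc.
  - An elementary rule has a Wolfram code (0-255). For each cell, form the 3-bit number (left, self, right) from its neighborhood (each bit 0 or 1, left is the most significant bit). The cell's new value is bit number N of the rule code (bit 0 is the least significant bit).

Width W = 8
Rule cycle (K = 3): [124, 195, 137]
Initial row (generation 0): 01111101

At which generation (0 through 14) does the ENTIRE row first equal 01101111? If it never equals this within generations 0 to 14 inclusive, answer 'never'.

Answer: 8

Derivation:
Gen 0: 01111101
Gen 1 (rule 124): 01000111
Gen 2 (rule 195): 10011011
Gen 3 (rule 137): 00010010
Gen 4 (rule 124): 00011011
Gen 5 (rule 195): 11101001
Gen 6 (rule 137): 11000000
Gen 7 (rule 124): 11100000
Gen 8 (rule 195): 01101111
Gen 9 (rule 137): 01001110
Gen 10 (rule 124): 01101011
Gen 11 (rule 195): 10100001
Gen 12 (rule 137): 00001100
Gen 13 (rule 124): 00001110
Gen 14 (rule 195): 11110110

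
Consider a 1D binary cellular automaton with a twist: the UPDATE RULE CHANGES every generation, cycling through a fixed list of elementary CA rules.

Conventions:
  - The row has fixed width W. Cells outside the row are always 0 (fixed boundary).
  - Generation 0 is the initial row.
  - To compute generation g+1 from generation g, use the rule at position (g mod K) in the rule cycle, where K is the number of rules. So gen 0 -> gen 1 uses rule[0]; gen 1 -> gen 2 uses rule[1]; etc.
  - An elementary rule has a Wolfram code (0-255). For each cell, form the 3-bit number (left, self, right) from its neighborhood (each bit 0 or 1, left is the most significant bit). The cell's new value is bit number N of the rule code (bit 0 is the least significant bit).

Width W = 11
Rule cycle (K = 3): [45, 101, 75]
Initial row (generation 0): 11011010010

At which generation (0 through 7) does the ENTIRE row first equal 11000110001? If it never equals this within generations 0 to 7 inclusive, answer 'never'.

Gen 0: 11011010010
Gen 1 (rule 45): 10110110010
Gen 2 (rule 101): 11011010010
Gen 3 (rule 75): 11011000100
Gen 4 (rule 45): 10110010101
Gen 5 (rule 101): 11010011111
Gen 6 (rule 75): 11000110001
Gen 7 (rule 45): 10010100101

Answer: 6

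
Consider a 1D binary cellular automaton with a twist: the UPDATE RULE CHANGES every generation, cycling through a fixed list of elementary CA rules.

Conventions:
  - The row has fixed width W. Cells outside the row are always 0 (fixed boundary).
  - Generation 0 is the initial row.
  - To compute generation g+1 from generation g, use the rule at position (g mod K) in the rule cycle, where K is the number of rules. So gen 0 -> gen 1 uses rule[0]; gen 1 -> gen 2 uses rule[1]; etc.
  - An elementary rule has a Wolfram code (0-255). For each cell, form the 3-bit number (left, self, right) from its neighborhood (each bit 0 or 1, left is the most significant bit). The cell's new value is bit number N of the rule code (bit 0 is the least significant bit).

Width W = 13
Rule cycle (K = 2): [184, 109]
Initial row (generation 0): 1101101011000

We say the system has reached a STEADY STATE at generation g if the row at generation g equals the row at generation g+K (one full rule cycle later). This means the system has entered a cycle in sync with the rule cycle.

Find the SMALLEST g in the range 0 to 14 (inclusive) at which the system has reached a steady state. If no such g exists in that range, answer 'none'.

Gen 0: 1101101011000
Gen 1 (rule 184): 1011010110100
Gen 2 (rule 109): 1111111111101
Gen 3 (rule 184): 1111111111010
Gen 4 (rule 109): 1000000001110
Gen 5 (rule 184): 0100000001101
Gen 6 (rule 109): 0101111101111
Gen 7 (rule 184): 0011111011110
Gen 8 (rule 109): 1010001110010
Gen 9 (rule 184): 0101001101001
Gen 10 (rule 109): 0111001111001
Gen 11 (rule 184): 0110101110100
Gen 12 (rule 109): 0111111011101
Gen 13 (rule 184): 0111110111010
Gen 14 (rule 109): 0100011101110
Gen 15 (rule 184): 0010011011101
Gen 16 (rule 109): 1010011110111

Answer: none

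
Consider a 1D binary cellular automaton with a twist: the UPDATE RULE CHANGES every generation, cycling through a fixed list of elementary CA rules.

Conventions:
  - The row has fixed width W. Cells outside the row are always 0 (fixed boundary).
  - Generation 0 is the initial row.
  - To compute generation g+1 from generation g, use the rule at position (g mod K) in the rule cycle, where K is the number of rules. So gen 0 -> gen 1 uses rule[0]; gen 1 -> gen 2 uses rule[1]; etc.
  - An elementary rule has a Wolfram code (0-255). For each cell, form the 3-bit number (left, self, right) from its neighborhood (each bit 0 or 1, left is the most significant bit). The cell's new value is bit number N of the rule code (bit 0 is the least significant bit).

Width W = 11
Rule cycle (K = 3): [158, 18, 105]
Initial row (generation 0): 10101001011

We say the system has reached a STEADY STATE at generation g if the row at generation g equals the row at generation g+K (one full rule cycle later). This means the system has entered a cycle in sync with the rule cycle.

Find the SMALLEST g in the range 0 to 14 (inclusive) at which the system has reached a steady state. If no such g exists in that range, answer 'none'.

Gen 0: 10101001011
Gen 1 (rule 158): 10101111010
Gen 2 (rule 18): 00000000001
Gen 3 (rule 105): 11111111100
Gen 4 (rule 158): 11111111010
Gen 5 (rule 18): 00000000001
Gen 6 (rule 105): 11111111100
Gen 7 (rule 158): 11111111010
Gen 8 (rule 18): 00000000001
Gen 9 (rule 105): 11111111100
Gen 10 (rule 158): 11111111010
Gen 11 (rule 18): 00000000001
Gen 12 (rule 105): 11111111100
Gen 13 (rule 158): 11111111010
Gen 14 (rule 18): 00000000001
Gen 15 (rule 105): 11111111100
Gen 16 (rule 158): 11111111010
Gen 17 (rule 18): 00000000001

Answer: 2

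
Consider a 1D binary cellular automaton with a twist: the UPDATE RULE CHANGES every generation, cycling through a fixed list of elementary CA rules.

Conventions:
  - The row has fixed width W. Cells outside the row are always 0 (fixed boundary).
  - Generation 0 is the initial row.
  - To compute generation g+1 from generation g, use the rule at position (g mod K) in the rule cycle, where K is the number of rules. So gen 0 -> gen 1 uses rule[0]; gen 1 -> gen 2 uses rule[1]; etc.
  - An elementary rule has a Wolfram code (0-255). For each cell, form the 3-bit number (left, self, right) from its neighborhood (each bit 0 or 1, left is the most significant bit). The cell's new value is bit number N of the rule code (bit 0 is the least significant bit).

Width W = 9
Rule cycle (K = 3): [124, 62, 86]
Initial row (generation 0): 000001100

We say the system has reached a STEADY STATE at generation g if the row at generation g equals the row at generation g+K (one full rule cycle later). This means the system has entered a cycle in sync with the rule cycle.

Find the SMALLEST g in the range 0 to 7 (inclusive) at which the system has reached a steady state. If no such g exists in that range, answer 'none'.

Gen 0: 000001100
Gen 1 (rule 124): 000001110
Gen 2 (rule 62): 000011001
Gen 3 (rule 86): 000101111
Gen 4 (rule 124): 000111001
Gen 5 (rule 62): 001100111
Gen 6 (rule 86): 010111001
Gen 7 (rule 124): 011101101
Gen 8 (rule 62): 110011011
Gen 9 (rule 86): 011101001
Gen 10 (rule 124): 010111101

Answer: none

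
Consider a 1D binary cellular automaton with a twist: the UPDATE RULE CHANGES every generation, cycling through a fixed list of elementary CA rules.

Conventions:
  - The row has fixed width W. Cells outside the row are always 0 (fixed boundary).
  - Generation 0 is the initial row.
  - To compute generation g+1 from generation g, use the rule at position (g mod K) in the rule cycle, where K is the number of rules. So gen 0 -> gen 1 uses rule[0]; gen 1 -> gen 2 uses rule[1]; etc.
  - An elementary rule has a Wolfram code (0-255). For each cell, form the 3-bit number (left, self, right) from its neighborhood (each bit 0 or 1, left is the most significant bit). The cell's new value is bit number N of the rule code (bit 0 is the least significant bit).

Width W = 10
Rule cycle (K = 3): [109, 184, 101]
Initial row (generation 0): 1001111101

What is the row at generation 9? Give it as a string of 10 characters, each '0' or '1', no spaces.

Gen 0: 1001111101
Gen 1 (rule 109): 1001000111
Gen 2 (rule 184): 0100100110
Gen 3 (rule 101): 0100100010
Gen 4 (rule 109): 0100101010
Gen 5 (rule 184): 0010010101
Gen 6 (rule 101): 1010011111
Gen 7 (rule 109): 1110010001
Gen 8 (rule 184): 1101001000
Gen 9 (rule 101): 0111001011

Answer: 0111001011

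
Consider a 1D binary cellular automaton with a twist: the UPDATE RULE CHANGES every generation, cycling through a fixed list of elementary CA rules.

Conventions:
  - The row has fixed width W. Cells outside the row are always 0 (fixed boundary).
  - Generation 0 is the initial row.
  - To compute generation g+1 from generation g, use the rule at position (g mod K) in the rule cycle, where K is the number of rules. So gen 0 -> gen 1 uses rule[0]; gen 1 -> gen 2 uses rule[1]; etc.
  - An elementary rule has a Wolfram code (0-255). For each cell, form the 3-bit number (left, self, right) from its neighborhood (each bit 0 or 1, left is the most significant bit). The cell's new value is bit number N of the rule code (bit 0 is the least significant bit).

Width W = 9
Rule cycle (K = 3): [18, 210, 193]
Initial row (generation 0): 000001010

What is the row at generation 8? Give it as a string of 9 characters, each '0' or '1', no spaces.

Answer: 000101000

Derivation:
Gen 0: 000001010
Gen 1 (rule 18): 000010001
Gen 2 (rule 210): 000101010
Gen 3 (rule 193): 110000000
Gen 4 (rule 18): 001000000
Gen 5 (rule 210): 010100000
Gen 6 (rule 193): 000001111
Gen 7 (rule 18): 000010000
Gen 8 (rule 210): 000101000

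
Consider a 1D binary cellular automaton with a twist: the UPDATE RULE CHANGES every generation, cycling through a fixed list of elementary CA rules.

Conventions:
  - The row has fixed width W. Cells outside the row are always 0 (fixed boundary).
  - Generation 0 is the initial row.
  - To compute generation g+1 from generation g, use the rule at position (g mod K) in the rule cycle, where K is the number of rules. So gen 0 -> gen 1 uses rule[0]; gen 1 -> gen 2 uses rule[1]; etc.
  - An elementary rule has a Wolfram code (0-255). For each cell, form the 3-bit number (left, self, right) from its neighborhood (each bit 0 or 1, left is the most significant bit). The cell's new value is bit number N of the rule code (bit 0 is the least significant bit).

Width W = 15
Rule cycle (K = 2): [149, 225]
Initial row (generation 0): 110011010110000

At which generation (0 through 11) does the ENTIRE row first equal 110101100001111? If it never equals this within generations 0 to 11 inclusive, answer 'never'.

Gen 0: 110011010110000
Gen 1 (rule 149): 001000010001111
Gen 2 (rule 225): 100011000100111
Gen 3 (rule 149): 111000110110010
Gen 4 (rule 225): 011010011010000
Gen 5 (rule 149): 000011000011111
Gen 6 (rule 225): 111001011001111
Gen 7 (rule 149): 010101000100110
Gen 8 (rule 225): 001010010000010
Gen 9 (rule 149): 101011011111011
Gen 10 (rule 225): 010101101111101
Gen 11 (rule 149): 010100000111001

Answer: never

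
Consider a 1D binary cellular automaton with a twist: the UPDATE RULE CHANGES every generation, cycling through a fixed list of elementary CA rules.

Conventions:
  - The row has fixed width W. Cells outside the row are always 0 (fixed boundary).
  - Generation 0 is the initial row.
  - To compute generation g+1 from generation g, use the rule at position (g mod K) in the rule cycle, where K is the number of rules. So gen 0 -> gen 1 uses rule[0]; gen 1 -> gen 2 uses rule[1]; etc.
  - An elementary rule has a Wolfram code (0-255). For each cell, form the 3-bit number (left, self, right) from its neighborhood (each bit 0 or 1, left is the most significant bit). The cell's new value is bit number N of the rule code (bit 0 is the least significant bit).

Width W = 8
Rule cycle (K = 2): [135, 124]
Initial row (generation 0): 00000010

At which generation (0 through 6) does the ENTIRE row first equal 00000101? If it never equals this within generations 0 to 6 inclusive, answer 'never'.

Answer: never

Derivation:
Gen 0: 00000010
Gen 1 (rule 135): 11111110
Gen 2 (rule 124): 10000011
Gen 3 (rule 135): 10111100
Gen 4 (rule 124): 11100110
Gen 5 (rule 135): 01001000
Gen 6 (rule 124): 01101100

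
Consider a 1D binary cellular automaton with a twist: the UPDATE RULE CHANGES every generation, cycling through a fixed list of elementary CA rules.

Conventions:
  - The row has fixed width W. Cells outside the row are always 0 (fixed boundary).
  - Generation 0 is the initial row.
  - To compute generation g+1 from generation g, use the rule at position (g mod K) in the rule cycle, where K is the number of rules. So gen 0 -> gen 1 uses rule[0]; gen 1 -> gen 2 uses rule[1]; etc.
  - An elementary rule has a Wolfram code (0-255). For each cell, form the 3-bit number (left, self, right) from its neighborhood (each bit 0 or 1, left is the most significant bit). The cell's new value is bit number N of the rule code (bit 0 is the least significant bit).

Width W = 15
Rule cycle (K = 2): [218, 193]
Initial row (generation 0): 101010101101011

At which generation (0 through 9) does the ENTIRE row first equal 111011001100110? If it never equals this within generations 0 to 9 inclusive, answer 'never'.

Gen 0: 101010101101011
Gen 1 (rule 218): 000000001100011
Gen 2 (rule 193): 111111100101001
Gen 3 (rule 218): 111111111000110
Gen 4 (rule 193): 011111111010010
Gen 5 (rule 218): 111111111001101
Gen 6 (rule 193): 011111111000100
Gen 7 (rule 218): 111111111101010
Gen 8 (rule 193): 011111111100000
Gen 9 (rule 218): 111111111110000

Answer: never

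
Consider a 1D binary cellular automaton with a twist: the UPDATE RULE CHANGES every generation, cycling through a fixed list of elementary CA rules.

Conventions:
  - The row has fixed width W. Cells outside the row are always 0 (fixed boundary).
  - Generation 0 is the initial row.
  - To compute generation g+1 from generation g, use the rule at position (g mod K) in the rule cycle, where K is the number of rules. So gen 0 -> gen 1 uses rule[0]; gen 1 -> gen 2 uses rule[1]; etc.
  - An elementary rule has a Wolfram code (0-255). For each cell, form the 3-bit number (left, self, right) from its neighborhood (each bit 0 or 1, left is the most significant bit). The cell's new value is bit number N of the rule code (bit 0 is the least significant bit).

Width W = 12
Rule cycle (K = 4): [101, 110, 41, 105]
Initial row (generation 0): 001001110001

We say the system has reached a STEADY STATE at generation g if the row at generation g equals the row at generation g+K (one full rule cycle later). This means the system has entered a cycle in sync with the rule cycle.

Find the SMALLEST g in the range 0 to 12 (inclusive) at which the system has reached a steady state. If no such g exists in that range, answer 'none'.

Gen 0: 001001110001
Gen 1 (rule 101): 101000010101
Gen 2 (rule 110): 111000111111
Gen 3 (rule 41): 100010100000
Gen 4 (rule 105): 001001001111
Gen 5 (rule 101): 101001000001
Gen 6 (rule 110): 111011000011
Gen 7 (rule 41): 100110011010
Gen 8 (rule 105): 000110011100
Gen 9 (rule 101): 110010000101
Gen 10 (rule 110): 110110001111
Gen 11 (rule 41): 101100101000
Gen 12 (rule 105): 011100010011
Gen 13 (rule 101): 000101010001
Gen 14 (rule 110): 001111110011
Gen 15 (rule 41): 101000000010
Gen 16 (rule 105): 010011111000

Answer: none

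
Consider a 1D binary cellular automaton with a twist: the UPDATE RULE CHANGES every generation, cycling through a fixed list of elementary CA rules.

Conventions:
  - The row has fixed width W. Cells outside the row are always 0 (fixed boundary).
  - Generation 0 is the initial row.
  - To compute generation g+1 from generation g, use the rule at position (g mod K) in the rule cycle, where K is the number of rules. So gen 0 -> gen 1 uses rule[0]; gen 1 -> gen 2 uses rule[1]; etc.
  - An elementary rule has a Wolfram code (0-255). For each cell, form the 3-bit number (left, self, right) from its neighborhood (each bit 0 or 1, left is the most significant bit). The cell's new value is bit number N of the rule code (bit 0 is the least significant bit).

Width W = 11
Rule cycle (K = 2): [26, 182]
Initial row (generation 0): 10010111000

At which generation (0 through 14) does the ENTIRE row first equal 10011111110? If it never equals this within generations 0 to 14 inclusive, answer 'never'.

Gen 0: 10010111000
Gen 1 (rule 26): 01100100100
Gen 2 (rule 182): 10011111110
Gen 3 (rule 26): 01110000001
Gen 4 (rule 182): 10101000011
Gen 5 (rule 26): 00000100110
Gen 6 (rule 182): 00001111001
Gen 7 (rule 26): 00011000110
Gen 8 (rule 182): 00100101001
Gen 9 (rule 26): 01011000110
Gen 10 (rule 182): 11100101001
Gen 11 (rule 26): 10011000110
Gen 12 (rule 182): 11100101001
Gen 13 (rule 26): 10011000110
Gen 14 (rule 182): 11100101001

Answer: 2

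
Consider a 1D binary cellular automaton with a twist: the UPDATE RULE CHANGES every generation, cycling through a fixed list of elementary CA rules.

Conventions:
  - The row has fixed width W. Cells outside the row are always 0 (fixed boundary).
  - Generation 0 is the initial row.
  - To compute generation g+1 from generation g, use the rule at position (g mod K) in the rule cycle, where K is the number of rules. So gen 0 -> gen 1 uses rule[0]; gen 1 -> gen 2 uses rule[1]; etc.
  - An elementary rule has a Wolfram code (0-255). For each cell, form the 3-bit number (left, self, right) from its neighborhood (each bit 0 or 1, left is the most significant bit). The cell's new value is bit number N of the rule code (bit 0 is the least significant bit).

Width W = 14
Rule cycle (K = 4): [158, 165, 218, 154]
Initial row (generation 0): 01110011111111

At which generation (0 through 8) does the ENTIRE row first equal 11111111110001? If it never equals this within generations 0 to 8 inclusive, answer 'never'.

Answer: 8

Derivation:
Gen 0: 01110011111111
Gen 1 (rule 158): 11101111111110
Gen 2 (rule 165): 01010111111100
Gen 3 (rule 218): 10000111111110
Gen 4 (rule 154): 01001111111101
Gen 5 (rule 158): 11111111111001
Gen 6 (rule 165): 01111111110001
Gen 7 (rule 218): 11111111111010
Gen 8 (rule 154): 11111111110001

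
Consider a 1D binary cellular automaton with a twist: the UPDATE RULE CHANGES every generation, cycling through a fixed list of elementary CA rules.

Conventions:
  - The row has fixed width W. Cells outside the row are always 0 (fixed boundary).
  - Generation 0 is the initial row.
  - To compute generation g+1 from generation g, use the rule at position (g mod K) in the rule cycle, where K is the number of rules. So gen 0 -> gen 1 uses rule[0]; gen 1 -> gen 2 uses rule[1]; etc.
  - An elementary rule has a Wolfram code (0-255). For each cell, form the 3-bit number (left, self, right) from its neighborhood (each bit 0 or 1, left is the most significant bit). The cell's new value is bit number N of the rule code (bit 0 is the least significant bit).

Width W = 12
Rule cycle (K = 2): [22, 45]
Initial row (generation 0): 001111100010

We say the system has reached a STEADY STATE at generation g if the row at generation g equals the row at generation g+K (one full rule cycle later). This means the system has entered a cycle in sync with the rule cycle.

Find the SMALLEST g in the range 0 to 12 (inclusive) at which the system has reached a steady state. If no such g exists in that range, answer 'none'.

Answer: 9

Derivation:
Gen 0: 001111100010
Gen 1 (rule 22): 010000010111
Gen 2 (rule 45): 010111011100
Gen 3 (rule 22): 110000000010
Gen 4 (rule 45): 100111111010
Gen 5 (rule 22): 111000000011
Gen 6 (rule 45): 100011111010
Gen 7 (rule 22): 110100000011
Gen 8 (rule 45): 101101111010
Gen 9 (rule 22): 100000000011
Gen 10 (rule 45): 101111111010
Gen 11 (rule 22): 100000000011
Gen 12 (rule 45): 101111111010
Gen 13 (rule 22): 100000000011
Gen 14 (rule 45): 101111111010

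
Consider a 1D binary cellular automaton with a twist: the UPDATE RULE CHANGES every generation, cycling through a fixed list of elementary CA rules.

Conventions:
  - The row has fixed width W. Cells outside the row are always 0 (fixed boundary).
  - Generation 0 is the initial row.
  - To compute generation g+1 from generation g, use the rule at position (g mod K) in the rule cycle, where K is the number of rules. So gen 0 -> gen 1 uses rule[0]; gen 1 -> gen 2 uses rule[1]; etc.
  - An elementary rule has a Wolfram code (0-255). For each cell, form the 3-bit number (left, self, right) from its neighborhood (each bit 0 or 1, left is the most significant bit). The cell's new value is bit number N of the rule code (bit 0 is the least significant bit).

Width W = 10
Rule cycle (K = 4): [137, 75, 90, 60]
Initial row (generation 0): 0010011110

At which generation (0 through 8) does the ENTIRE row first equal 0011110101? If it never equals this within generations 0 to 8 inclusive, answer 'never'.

Gen 0: 0010011110
Gen 1 (rule 137): 1000011100
Gen 2 (rule 75): 0011110101
Gen 3 (rule 90): 0110010000
Gen 4 (rule 60): 0101011000
Gen 5 (rule 137): 0000010011
Gen 6 (rule 75): 1111100111
Gen 7 (rule 90): 1000111101
Gen 8 (rule 60): 1100100011

Answer: 2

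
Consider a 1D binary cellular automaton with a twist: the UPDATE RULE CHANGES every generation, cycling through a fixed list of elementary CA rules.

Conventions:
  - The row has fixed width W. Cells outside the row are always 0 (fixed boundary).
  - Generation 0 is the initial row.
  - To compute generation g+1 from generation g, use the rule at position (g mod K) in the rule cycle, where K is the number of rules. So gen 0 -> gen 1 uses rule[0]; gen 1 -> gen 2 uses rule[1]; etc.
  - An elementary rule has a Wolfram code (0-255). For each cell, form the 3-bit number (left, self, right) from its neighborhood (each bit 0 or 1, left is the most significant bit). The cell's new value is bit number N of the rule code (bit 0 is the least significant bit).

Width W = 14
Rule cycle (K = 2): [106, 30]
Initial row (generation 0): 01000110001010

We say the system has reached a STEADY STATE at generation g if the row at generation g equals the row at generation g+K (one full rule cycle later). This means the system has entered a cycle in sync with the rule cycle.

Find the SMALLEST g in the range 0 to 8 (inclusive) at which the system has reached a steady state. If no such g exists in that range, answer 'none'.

Answer: none

Derivation:
Gen 0: 01000110001010
Gen 1 (rule 106): 10001110010100
Gen 2 (rule 30): 11011001110110
Gen 3 (rule 106): 11111011011110
Gen 4 (rule 30): 10000010010001
Gen 5 (rule 106): 00000100100010
Gen 6 (rule 30): 00001111110111
Gen 7 (rule 106): 00011000011101
Gen 8 (rule 30): 00110100110001
Gen 9 (rule 106): 01111001110010
Gen 10 (rule 30): 11000111001111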